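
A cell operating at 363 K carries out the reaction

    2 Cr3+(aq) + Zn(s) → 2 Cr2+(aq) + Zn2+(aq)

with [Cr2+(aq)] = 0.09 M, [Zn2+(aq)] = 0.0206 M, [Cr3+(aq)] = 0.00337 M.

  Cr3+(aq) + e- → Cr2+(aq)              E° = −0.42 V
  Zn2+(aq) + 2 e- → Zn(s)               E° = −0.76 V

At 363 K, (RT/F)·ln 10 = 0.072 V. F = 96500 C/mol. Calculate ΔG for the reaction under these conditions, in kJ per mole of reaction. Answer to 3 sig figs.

−57.5 kJ/mol

E°cell = −0.42 − (−0.76) = +0.34 V; the balanced reaction transfers n = 2 electrons.
Here Q = ([Cr2+(aq)]^2·[Zn2+(aq)]) / [Cr3+(aq)]^2 = 14.7 (log Q = 1.167), giving E = +0.34 − (0.072/2)·(1.167) = +0.2980 V.
ΔG = −nFE = −(2)(96500)(+0.2980) J/mol = −57.5 kJ/mol.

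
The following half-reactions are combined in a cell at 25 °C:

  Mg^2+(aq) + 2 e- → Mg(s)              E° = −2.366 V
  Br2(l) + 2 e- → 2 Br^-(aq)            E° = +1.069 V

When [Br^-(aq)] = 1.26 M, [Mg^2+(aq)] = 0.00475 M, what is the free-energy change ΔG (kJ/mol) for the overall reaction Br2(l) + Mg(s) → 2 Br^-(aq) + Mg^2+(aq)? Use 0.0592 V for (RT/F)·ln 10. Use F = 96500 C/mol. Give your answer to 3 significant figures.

E°cell = +1.069 − (−2.366) = +3.435 V; the balanced reaction transfers n = 2 electrons.
Q = [Br^-(aq)]^2·[Mg^2+(aq)] = 0.00754, so log Q = −2.123 and E = +3.435 − (0.0592/2)(−2.123) = +3.4978 V.
Then ΔG = −nFE = −2 × 96500 × +3.4978 J/mol = −675 kJ/mol.

−675 kJ/mol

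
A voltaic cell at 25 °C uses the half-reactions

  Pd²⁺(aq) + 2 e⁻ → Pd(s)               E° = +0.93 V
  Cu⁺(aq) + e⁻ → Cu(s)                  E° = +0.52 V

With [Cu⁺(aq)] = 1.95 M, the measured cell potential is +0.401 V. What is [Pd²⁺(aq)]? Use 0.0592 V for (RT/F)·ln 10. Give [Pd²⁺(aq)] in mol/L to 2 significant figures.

With Pd²⁺/Pd at the cathode and Cu⁺/Cu at the anode, E°cell = +0.93 − (+0.52) = +0.41 V (n = 2).
Since E = E° − (0.0592/n)·log Q, log Q = n(E° − E)/0.0592 = 0.304.
Balancing electrons gives Pd²⁺(aq) + 2 Cu(s) → Pd(s) + 2 Cu⁺(aq); thus Q = [Cu⁺(aq)]^2 / [Pd²⁺(aq)].
Solving for the unknown gives log [Pd²⁺(aq)] = 0.276, so [Pd²⁺(aq)] ≈ 1.9 M.

1.9 M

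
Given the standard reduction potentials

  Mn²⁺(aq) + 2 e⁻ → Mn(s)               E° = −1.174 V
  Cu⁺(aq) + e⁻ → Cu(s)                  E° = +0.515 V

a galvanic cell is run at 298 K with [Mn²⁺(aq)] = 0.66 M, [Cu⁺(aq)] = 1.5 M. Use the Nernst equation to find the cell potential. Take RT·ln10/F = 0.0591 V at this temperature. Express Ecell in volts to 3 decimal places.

+1.705 V

Since E°(Cu⁺/Cu) > E°(Mn²⁺/Mn), Cu⁺/Cu serves as the cathode.
The standard potential is +0.515 − (−1.174) = +1.689 V and the balanced reaction transfers n = 2 electrons.
The balanced reaction is 2 Cu⁺(aq) + Mn(s) → 2 Cu(s) + Mn²⁺(aq), so Q = [Mn²⁺(aq)] / [Cu⁺(aq)]^2 = 0.293 and log Q = −0.533.
By the Nernst equation, E = +1.689 − (0.0591/2)·(−0.533) = +1.705 V.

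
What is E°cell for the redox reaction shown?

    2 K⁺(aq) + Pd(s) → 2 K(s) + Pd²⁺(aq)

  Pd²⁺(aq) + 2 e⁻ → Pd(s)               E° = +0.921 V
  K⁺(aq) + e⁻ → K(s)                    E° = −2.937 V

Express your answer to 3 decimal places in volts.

−3.858 V

In the reaction as written, K⁺(aq) is reduced (cathode) and Pd²⁺(aq) is produced by oxidation at the anode.
E°cell = E°(cathode) − E°(anode) = −2.937 − (+0.921) = −3.858 V.
The negative E°cell means the reaction is non-spontaneous in the direction written.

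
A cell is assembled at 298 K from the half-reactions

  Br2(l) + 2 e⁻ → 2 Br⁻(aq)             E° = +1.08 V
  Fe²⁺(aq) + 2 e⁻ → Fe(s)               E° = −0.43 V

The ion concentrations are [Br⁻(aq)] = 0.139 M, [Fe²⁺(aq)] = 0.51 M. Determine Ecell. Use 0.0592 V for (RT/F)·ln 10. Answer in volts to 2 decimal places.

Br₂/Br⁻ is reduced (cathode, E° = +1.08 V) and Fe²⁺/Fe is oxidized (anode).
E°cell = E°cat − E°an = +1.08 − (−0.43) = +1.51 V; n = 2.
Balancing gives Br2(l) + Fe(s) → 2 Br⁻(aq) + Fe²⁺(aq); hence Q = [Br⁻(aq)]^2·[Fe²⁺(aq)] = 0.00985 (log Q = −2.006).
Applying E = E° − (RT ln10/nF)·log Q gives +1.51 − (0.0592/2)(−2.006) = +1.57 V.

+1.57 V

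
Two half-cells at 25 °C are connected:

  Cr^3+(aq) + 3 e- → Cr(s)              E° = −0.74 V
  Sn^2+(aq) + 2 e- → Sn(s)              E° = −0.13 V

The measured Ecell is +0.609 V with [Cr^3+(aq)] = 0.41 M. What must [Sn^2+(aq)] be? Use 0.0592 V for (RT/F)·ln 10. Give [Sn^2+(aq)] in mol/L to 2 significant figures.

With Sn²⁺/Sn at the cathode and Cr³⁺/Cr at the anode, E°cell = −0.13 − (−0.74) = +0.61 V (n = 6).
Rearranging E = E° − (0.0592/n)·log Q gives log Q = 6(+0.61 − (+0.609))/0.0592 = 0.101.
For 3 Sn^2+(aq) + 2 Cr(s) → 3 Sn(s) + 2 Cr^3+(aq), the reaction quotient is Q = [Cr^3+(aq)]^2 / [Sn^2+(aq)]^3.
Substituting the known concentrations and solving, log [Sn^2+(aq)] = −0.292 and [Sn^2+(aq)] = 0.51 M.

0.51 M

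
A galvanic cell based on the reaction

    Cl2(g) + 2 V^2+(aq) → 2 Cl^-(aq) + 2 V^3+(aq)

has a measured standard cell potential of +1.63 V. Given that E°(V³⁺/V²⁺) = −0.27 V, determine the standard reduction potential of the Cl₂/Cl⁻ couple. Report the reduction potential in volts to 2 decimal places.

In the reaction as written the Cl₂/Cl⁻ couple is reduced (cathode) and V³⁺/V²⁺ is oxidized (anode), so E°cell = E°(Cl₂/Cl⁻) − E°(V³⁺/V²⁺).
E°(Cl₂/Cl⁻) = E°cell + E°(anode) = +1.63 + (−0.27) = +1.36 V.

+1.36 V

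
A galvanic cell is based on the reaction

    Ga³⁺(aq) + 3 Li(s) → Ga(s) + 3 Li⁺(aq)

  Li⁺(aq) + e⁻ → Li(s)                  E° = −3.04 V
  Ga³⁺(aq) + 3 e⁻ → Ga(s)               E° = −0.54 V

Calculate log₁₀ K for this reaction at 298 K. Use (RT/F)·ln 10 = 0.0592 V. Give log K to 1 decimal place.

log K = 126.7

The Ga³⁺/Ga couple is reduced (cathode); E°cell = −0.54 − (−3.04) = +2.50 V with n = 3.
At equilibrium E = 0, so log K = nE°cell / 0.0592 = (3)(+2.50) / 0.0592 = 126.7.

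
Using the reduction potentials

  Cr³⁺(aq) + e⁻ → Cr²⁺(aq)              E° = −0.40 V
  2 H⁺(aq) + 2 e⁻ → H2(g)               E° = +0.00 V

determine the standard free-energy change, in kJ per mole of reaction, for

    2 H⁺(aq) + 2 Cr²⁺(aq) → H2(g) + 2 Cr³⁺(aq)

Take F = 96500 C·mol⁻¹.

In the reaction as written H⁺(aq) is reduced, so the 2H⁺/H₂ couple is the cathode and Cr³⁺/Cr²⁺ is the anode.
E°cell = +0.00 − (−0.40) = +0.40 V; balancing electrons gives n = 2.
ΔG° = −nFE°cell = −(2)(96500)(+0.40) J/mol = −77.2 kJ/mol.

−77.2 kJ/mol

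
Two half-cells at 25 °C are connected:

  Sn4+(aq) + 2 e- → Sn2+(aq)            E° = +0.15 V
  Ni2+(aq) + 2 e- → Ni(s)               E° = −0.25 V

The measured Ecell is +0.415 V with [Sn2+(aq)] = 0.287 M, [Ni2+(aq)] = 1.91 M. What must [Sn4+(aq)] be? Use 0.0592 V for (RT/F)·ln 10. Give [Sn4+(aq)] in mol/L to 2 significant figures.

Sn⁴⁺/Sn²⁺ is the cathode (higher E°); E°cell = +0.15 − (−0.25) = +0.40 V with n = 2.
From the Nernst equation, log Q = n(E° − E)/0.0592 = 2·(+0.40 − (+0.415))/0.0592 = −0.507.
Balancing electrons gives Sn4+(aq) + Ni(s) → Sn2+(aq) + Ni2+(aq); thus Q = ([Sn2+(aq)]·[Ni2+(aq)]) / [Sn4+(aq)].
Isolating [Sn4+(aq)] in Q = 10^{−0.507} yields log [Sn4+(aq)] = 0.246, i.e. 1.8 M.

1.8 M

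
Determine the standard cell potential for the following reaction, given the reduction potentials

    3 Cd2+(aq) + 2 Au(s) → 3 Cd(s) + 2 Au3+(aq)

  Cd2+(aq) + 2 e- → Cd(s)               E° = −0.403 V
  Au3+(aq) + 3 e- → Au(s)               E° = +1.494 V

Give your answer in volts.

In the reaction as written, Cd2+(aq) is reduced (cathode) and Au3+(aq) is produced by oxidation at the anode.
E°cell = E°(cathode) − E°(anode) = −0.403 − (+1.494) = −1.897 V.
The negative E°cell means the reaction is non-spontaneous in the direction written.

−1.897 V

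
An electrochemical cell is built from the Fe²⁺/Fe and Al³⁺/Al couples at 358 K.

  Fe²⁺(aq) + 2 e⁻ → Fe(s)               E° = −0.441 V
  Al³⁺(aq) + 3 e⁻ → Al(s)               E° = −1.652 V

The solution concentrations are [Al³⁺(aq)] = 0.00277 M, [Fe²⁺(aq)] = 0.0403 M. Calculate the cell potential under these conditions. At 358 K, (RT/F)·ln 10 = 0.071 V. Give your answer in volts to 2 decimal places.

Since E°(Fe²⁺/Fe) > E°(Al³⁺/Al), Fe²⁺/Fe serves as the cathode.
E°cell = E°cat − E°an = −0.441 − (−1.652) = +1.211 V; n = 6.
Balancing gives 3 Fe²⁺(aq) + 2 Al(s) → 3 Fe(s) + 2 Al³⁺(aq); hence Q = [Al³⁺(aq)]^2 / [Fe²⁺(aq)]^3 = 0.117 (log Q = −0.931).
Applying E = E° − (RT ln10/nF)·log Q gives +1.211 − (0.071/6)(−0.931) = +1.22 V.

+1.22 V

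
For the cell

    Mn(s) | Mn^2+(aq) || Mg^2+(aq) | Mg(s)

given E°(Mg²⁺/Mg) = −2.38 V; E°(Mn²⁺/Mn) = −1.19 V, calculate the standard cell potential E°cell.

−1.19 V

By convention the left-hand electrode in cell notation is the anode (oxidation) and the right-hand electrode is the cathode (reduction).
E°cell = E°(right) − E°(left) = −2.38 − (−1.19) = −1.19 V.
The negative sign shows that, as written, the cell would require an external voltage to drive the reaction.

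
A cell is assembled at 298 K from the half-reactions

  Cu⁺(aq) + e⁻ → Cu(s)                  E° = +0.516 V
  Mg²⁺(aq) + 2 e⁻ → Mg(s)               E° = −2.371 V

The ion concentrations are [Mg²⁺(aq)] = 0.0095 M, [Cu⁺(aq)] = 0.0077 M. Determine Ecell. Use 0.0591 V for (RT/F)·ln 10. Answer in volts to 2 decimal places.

Cu⁺/Cu is reduced (cathode, E° = +0.516 V) and Mg²⁺/Mg is oxidized (anode).
E°cell = +0.516 − (−2.371) = +2.887 V, with n = 2 electrons transferred.
For the overall reaction 2 Cu⁺(aq) + Mg(s) → 2 Cu(s) + Mg²⁺(aq), Q = [Mg²⁺(aq)] / [Cu⁺(aq)]^2 = 160, giving log Q = 2.205.
By the Nernst equation, E = +2.887 − (0.0591/2)·(2.205) = +2.82 V.

+2.82 V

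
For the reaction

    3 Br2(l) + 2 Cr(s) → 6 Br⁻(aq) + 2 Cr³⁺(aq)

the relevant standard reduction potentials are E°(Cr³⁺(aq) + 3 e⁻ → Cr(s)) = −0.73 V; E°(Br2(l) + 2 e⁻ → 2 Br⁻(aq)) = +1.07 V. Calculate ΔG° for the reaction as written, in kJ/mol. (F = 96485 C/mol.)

In the reaction as written Br2(l) is reduced, so the Br₂/Br⁻ couple is the cathode and Cr³⁺/Cr is the anode.
E°cell = +1.07 − (−0.73) = +1.80 V; balancing electrons gives n = 6.
ΔG° = −nFE°cell = −(6)(96485)(+1.80) J/mol = −1042 kJ/mol.

−1042 kJ/mol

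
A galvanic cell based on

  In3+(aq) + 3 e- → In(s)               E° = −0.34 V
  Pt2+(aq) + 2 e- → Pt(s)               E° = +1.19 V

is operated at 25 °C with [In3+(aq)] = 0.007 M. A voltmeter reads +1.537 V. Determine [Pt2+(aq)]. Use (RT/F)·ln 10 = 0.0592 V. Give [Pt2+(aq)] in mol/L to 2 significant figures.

The Pt²⁺/Pt couple has the larger reduction potential, so it is the cathode: E°cell = +1.19 − (−0.34) = +1.53 V and n = 6.
Since E = E° − (0.0592/n)·log Q, log Q = n(E° − E)/0.0592 = −0.709.
For 3 Pt2+(aq) + 2 In(s) → 3 Pt(s) + 2 In3+(aq), the reaction quotient is Q = [In3+(aq)]^2 / [Pt2+(aq)]^3.
Substituting the known concentrations and solving, log [Pt2+(aq)] = −1.200 and [Pt2+(aq)] = 0.063 M.

0.063 M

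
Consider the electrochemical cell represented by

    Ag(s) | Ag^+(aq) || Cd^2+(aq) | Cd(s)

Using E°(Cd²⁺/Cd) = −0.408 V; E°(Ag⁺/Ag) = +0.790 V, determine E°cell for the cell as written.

By convention the left-hand electrode in cell notation is the anode (oxidation) and the right-hand electrode is the cathode (reduction).
E°cell = E°(right) − E°(left) = −0.408 − (+0.790) = −1.198 V.
The negative sign shows that, as written, the cell would require an external voltage to drive the reaction.

−1.198 V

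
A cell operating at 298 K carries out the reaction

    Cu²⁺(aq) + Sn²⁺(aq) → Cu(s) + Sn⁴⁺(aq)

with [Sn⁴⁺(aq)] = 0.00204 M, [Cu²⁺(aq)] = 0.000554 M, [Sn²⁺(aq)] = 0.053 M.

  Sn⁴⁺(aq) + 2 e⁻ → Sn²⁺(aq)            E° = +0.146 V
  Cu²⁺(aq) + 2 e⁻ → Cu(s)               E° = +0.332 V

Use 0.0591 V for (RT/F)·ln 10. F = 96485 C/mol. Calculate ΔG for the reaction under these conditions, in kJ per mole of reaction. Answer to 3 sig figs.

The standard cell potential is +0.332 − (+0.146) = +0.186 V, with n = 2 electrons in the balanced equation.
Here Q = [Sn⁴⁺(aq)] / ([Cu²⁺(aq)]·[Sn²⁺(aq)]) = 69.5 (log Q = 1.842), giving E = +0.186 − (0.0591/2)·(1.842) = +0.1316 V.
Then ΔG = −nFE = −2 × 96485 × +0.1316 J/mol = −25.4 kJ/mol.

−25.4 kJ/mol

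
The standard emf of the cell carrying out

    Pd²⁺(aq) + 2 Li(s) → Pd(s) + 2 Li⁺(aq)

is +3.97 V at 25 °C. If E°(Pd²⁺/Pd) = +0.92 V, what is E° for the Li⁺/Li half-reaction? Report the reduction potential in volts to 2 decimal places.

−3.05 V

In the reaction as written the Pd²⁺/Pd couple is reduced (cathode) and Li⁺/Li is oxidized (anode), so E°cell = E°(Pd²⁺/Pd) − E°(Li⁺/Li).
E°(Li⁺/Li) = E°(cathode) − E°cell = +0.92 − (+3.97) = −3.05 V.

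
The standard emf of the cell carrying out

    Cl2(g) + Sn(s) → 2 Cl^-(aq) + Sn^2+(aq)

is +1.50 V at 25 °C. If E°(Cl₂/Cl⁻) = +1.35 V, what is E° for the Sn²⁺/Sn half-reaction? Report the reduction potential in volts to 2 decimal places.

−0.15 V

In the reaction as written the Cl₂/Cl⁻ couple is reduced (cathode) and Sn²⁺/Sn is oxidized (anode), so E°cell = E°(Cl₂/Cl⁻) − E°(Sn²⁺/Sn).
E°(Sn²⁺/Sn) = E°(cathode) − E°cell = +1.35 − (+1.50) = −0.15 V.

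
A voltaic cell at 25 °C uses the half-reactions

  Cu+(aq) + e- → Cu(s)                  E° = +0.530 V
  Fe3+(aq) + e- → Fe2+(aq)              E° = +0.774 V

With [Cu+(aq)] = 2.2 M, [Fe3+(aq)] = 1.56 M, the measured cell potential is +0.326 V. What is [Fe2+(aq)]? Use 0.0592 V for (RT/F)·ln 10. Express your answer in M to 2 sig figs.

With Fe³⁺/Fe²⁺ at the cathode and Cu⁺/Cu at the anode, E°cell = +0.774 − (+0.530) = +0.244 V (n = 1).
Since E = E° − (0.0592/n)·log Q, log Q = n(E° − E)/0.0592 = −1.385.
Balancing electrons gives Fe3+(aq) + Cu(s) → Fe2+(aq) + Cu+(aq); thus Q = ([Fe2+(aq)]·[Cu+(aq)]) / [Fe3+(aq)].
Solving for the unknown gives log [Fe2+(aq)] = −1.534, so [Fe2+(aq)] ≈ 0.029 M.

0.029 M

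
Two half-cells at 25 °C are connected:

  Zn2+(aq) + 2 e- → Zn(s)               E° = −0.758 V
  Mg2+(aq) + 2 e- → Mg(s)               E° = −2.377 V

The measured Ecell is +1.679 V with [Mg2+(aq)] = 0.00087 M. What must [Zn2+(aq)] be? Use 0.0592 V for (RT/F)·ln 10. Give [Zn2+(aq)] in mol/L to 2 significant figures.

With Zn²⁺/Zn at the cathode and Mg²⁺/Mg at the anode, E°cell = −0.758 − (−2.377) = +1.619 V (n = 2).
Since E = E° − (0.0592/n)·log Q, log Q = n(E° − E)/0.0592 = −2.027.
For Zn2+(aq) + Mg(s) → Zn(s) + Mg2+(aq), the reaction quotient is Q = [Mg2+(aq)] / [Zn2+(aq)].
Solving for the unknown gives log [Zn2+(aq)] = −1.033, so [Zn2+(aq)] ≈ 0.093 M.

0.093 M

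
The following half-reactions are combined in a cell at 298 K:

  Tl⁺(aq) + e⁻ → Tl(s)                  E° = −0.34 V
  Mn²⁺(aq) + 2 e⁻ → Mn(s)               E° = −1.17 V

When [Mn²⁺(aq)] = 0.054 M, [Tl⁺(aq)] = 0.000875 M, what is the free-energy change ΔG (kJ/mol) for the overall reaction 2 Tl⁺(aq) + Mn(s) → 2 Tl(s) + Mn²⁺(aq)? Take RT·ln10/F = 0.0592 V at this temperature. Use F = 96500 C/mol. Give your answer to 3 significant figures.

With Tl⁺/Tl reduced at the cathode, E°cell = −0.34 − (−1.17) = +0.83 V and n = 2.
Here Q = [Mn²⁺(aq)] / [Tl⁺(aq)]^2 = 7.05×10^4 (log Q = 4.848), giving E = +0.83 − (0.0592/2)·(4.848) = +0.6865 V.
Finally ΔG = −nFE = −(2)(96500 C/mol)(+0.6865 V) = −132 kJ/mol.

−132 kJ/mol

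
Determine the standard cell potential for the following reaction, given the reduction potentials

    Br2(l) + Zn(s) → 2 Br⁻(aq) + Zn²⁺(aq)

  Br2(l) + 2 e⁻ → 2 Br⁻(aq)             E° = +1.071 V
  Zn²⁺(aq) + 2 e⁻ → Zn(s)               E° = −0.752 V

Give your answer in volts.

+1.823 V

Br2(l) gains electrons, so the Br₂/Br⁻ couple is the cathode; the Zn²⁺/Zn couple is the anode.
E°cell = E°(cathode) − E°(anode) = +1.071 − (−0.752) = +1.823 V.
The positive value indicates the reaction is spontaneous as written.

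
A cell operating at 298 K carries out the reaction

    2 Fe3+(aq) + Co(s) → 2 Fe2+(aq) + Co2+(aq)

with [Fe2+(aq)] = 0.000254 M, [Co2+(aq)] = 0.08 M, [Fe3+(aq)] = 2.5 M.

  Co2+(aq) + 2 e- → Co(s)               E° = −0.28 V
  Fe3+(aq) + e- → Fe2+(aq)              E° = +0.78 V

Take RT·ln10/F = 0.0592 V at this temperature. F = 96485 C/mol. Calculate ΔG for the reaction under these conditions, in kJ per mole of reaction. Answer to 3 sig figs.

−256 kJ/mol

The standard cell potential is +0.78 − (−0.28) = +1.06 V, with n = 2 electrons in the balanced equation.
Q = ([Fe2+(aq)]^2·[Co2+(aq)]) / [Fe3+(aq)]^2 = 8.26×10^−10, so log Q = −9.083 and E = +1.06 − (0.0592/2)(−9.083) = +1.3289 V.
Finally ΔG = −nFE = −(2)(96485 C/mol)(+1.3289 V) = −256 kJ/mol.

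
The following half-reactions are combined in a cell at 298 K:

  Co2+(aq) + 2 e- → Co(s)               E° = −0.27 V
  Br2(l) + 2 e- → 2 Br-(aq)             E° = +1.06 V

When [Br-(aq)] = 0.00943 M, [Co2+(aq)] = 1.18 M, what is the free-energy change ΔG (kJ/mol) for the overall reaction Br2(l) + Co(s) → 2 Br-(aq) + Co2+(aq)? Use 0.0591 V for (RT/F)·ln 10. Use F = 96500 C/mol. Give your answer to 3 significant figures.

The standard cell potential is +1.06 − (−0.27) = +1.33 V, with n = 2 electrons in the balanced equation.
The reaction quotient is [Br-(aq)]^2·[Co2+(aq)] = 0.000105; by Nernst, E = +1.33 − (0.0591/2)(−3.979) = +1.4476 V.
Then ΔG = −nFE = −2 × 96500 × +1.4476 J/mol = −279 kJ/mol.

−279 kJ/mol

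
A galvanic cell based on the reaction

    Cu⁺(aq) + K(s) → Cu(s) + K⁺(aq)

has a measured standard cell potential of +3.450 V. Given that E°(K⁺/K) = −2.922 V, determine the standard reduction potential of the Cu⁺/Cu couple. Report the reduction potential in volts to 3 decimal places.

In the reaction as written the Cu⁺/Cu couple is reduced (cathode) and K⁺/K is oxidized (anode), so E°cell = E°(Cu⁺/Cu) − E°(K⁺/K).
E°(Cu⁺/Cu) = E°cell + E°(anode) = +3.450 + (−2.922) = +0.528 V.

+0.528 V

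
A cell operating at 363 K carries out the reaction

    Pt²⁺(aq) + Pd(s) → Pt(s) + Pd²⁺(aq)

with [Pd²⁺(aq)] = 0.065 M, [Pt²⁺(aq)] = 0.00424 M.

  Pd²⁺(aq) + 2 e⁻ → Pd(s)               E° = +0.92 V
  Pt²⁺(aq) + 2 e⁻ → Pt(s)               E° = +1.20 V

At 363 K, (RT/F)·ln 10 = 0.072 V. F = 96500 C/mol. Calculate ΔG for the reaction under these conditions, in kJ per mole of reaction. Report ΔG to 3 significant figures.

The standard cell potential is +1.20 − (+0.92) = +0.28 V, with n = 2 electrons in the balanced equation.
Q = [Pd²⁺(aq)] / [Pt²⁺(aq)] = 15.3, so log Q = 1.186 and E = +0.28 − (0.072/2)(1.186) = +0.2373 V.
Then ΔG = −nFE = −2 × 96500 × +0.2373 J/mol = −45.8 kJ/mol.

−45.8 kJ/mol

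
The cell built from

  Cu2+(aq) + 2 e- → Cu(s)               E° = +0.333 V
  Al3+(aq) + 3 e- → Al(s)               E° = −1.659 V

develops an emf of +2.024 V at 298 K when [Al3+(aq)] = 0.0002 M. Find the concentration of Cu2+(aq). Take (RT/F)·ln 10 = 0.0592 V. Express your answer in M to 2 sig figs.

0.041 M

With Cu²⁺/Cu at the cathode and Al³⁺/Al at the anode, E°cell = +0.333 − (−1.659) = +1.992 V (n = 6).
From the Nernst equation, log Q = n(E° − E)/0.0592 = 6·(+1.992 − (+2.024))/0.0592 = −3.243.
For 3 Cu2+(aq) + 2 Al(s) → 3 Cu(s) + 2 Al3+(aq), the reaction quotient is Q = [Al3+(aq)]^2 / [Cu2+(aq)]^3.
Substituting the known concentrations and solving, log [Cu2+(aq)] = −1.385 and [Cu2+(aq)] = 0.041 M.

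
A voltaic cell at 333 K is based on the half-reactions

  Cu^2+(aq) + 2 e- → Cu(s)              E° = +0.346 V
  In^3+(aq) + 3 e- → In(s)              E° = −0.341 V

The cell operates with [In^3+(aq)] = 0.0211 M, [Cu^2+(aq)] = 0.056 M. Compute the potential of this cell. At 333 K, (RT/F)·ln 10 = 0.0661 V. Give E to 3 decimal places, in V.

Since E°(Cu²⁺/Cu) > E°(In³⁺/In), Cu²⁺/Cu serves as the cathode.
E°cell = +0.346 − (−0.341) = +0.687 V, with n = 6 electrons transferred.
For the overall reaction 3 Cu^2+(aq) + 2 In(s) → 3 Cu(s) + 2 In^3+(aq), Q = [In^3+(aq)]^2 / [Cu^2+(aq)]^3 = 2.54, giving log Q = 0.404.
By the Nernst equation, E = +0.687 − (0.0661/6)·(0.404) = +0.683 V.

+0.683 V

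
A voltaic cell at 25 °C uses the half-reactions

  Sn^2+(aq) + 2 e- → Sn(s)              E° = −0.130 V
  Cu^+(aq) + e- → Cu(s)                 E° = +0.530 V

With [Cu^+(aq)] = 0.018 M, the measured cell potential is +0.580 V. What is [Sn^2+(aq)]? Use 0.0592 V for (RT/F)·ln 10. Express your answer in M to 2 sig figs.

With Cu⁺/Cu at the cathode and Sn²⁺/Sn at the anode, E°cell = +0.530 − (−0.130) = +0.660 V (n = 2).
From the Nernst equation, log Q = n(E° − E)/0.0592 = 2·(+0.660 − (+0.580))/0.0592 = 2.703.
The balanced reaction is 2 Cu^+(aq) + Sn(s) → 2 Cu(s) + Sn^2+(aq), so Q = [Sn^2+(aq)] / [Cu^+(aq)]^2.
Substituting the known concentrations and solving, log [Sn^2+(aq)] = −0.786 and [Sn^2+(aq)] = 0.16 M.

0.16 M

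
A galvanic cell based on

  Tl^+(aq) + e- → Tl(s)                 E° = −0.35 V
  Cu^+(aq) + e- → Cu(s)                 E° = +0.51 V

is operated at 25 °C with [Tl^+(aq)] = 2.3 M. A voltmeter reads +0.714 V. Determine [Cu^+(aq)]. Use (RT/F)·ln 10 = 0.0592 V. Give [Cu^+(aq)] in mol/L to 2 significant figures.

The Cu⁺/Cu couple has the larger reduction potential, so it is the cathode: E°cell = +0.51 − (−0.35) = +0.86 V and n = 1.
Rearranging E = E° − (0.0592/n)·log Q gives log Q = 1(+0.86 − (+0.714))/0.0592 = 2.466.
The balanced reaction is Cu^+(aq) + Tl(s) → Cu(s) + Tl^+(aq), so Q = [Tl^+(aq)] / [Cu^+(aq)].
Substituting the known concentrations and solving, log [Cu^+(aq)] = −2.104 and [Cu^+(aq)] = 0.0079 M.

0.0079 M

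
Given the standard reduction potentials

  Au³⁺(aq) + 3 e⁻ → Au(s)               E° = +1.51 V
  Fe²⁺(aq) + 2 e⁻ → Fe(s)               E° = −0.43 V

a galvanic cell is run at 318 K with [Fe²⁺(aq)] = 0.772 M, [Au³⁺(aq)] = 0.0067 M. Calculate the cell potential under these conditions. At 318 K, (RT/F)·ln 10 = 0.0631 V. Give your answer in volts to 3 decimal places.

The Au³⁺/Au couple has the more positive E°, so it is the cathode; Fe²⁺/Fe is the anode.
E°cell = E°cat − E°an = +1.51 − (−0.43) = +1.94 V; n = 6.
The balanced reaction is 2 Au³⁺(aq) + 3 Fe(s) → 2 Au(s) + 3 Fe²⁺(aq), so Q = [Fe²⁺(aq)]^3 / [Au³⁺(aq)]^2 = 1.02×10^4 and log Q = 4.011.
Applying E = E° − (RT ln10/nF)·log Q gives +1.94 − (0.0631/6)(4.011) = +1.898 V.

+1.898 V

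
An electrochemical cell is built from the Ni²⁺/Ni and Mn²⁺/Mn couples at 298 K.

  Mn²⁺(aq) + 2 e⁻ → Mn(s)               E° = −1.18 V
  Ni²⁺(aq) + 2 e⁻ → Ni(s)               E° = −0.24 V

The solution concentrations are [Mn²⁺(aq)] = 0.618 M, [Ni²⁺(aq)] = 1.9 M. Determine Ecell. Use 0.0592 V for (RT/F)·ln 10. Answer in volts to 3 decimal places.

Since E°(Ni²⁺/Ni) > E°(Mn²⁺/Mn), Ni²⁺/Ni serves as the cathode.
E°cell = E°cat − E°an = −0.24 − (−1.18) = +0.94 V; n = 2.
For the overall reaction Ni²⁺(aq) + Mn(s) → Ni(s) + Mn²⁺(aq), Q = [Mn²⁺(aq)] / [Ni²⁺(aq)] = 0.325, giving log Q = −0.488.
Applying E = E° − (RT ln10/nF)·log Q gives +0.94 − (0.0592/2)(−0.488) = +0.954 V.

+0.954 V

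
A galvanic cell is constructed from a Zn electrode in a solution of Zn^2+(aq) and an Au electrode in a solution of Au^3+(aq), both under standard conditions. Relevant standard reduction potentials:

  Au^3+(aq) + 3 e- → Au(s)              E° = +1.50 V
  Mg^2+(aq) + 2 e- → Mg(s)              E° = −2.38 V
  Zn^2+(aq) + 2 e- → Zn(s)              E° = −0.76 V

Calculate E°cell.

+2.26 V

Of the two couples in this cell, the one with the more positive reduction potential is reduced at the cathode: here that is Au³⁺/Au (+1.50 V); Zn²⁺/Zn (−0.76 V) is the anode.
E°cell = E°(cathode) − E°(anode) = +1.50 − (−0.76) = +2.26 V.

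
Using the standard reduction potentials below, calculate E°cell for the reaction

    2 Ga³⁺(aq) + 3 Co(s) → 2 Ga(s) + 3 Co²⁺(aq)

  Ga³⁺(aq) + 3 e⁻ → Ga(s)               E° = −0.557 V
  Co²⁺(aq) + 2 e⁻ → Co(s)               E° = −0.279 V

−0.278 V

In the reaction as written, Ga³⁺(aq) is reduced (cathode) and Co²⁺(aq) is produced by oxidation at the anode.
E°cell = E°(cathode) − E°(anode) = −0.557 − (−0.279) = −0.278 V.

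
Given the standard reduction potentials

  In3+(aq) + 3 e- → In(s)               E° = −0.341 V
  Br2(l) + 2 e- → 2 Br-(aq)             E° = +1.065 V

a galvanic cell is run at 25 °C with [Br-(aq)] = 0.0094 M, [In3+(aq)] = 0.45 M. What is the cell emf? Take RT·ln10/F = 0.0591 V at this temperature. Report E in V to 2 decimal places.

+1.53 V

The Br₂/Br⁻ couple has the more positive E°, so it is the cathode; In³⁺/In is the anode.
The standard potential is +1.065 − (−0.341) = +1.406 V and the balanced reaction transfers n = 6 electrons.
For the overall reaction 3 Br2(l) + 2 In(s) → 6 Br-(aq) + 2 In3+(aq), Q = [Br-(aq)]^6·[In3+(aq)]^2 = 1.4×10^−13, giving log Q = −12.855.
Applying E = E° − (RT ln10/nF)·log Q gives +1.406 − (0.0591/6)(−12.855) = +1.53 V.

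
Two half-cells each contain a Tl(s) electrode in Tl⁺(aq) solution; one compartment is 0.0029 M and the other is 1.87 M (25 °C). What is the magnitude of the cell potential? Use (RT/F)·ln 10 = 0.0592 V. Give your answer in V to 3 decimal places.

0.166 V

For a concentration cell E°cell = 0, since both electrodes use the same couple.
The compartment with the higher Tl⁺(aq) concentration (1.87 M) acts as the cathode; ions are reduced there and produced at the dilute (0.0029 M) anode.
With n = 1, Ecell = −(0.0592/1)·log([dilute]/[conc]) = −(0.0592/1)·log(0.0029/1.87) = +0.166 V.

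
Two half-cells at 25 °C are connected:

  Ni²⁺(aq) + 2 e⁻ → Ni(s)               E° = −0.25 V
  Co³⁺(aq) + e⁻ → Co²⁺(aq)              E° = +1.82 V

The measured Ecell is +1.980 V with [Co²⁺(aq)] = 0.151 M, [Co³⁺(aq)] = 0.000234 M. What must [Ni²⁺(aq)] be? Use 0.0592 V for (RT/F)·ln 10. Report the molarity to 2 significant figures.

Co³⁺/Co²⁺ is the cathode (higher E°); E°cell = +1.82 − (−0.25) = +2.07 V with n = 2.
From the Nernst equation, log Q = n(E° − E)/0.0592 = 2·(+2.07 − (+1.980))/0.0592 = 3.041.
Balancing electrons gives 2 Co³⁺(aq) + Ni(s) → 2 Co²⁺(aq) + Ni²⁺(aq); thus Q = ([Co²⁺(aq)]^2·[Ni²⁺(aq)]) / [Co³⁺(aq)]^2.
Isolating [Ni²⁺(aq)] in Q = 10^{3.041} yields log [Ni²⁺(aq)] = −2.579, i.e. 0.0026 M.

0.0026 M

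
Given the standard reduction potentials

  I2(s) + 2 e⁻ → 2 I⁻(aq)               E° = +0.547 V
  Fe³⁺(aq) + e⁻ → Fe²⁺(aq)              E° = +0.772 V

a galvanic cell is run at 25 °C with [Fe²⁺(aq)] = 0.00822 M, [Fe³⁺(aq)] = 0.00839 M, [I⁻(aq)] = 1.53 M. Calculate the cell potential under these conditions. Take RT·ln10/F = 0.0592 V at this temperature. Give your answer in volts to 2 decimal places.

The Fe³⁺/Fe²⁺ couple has the more positive E°, so it is the cathode; I₂/I⁻ is the anode.
E°cell = +0.772 − (+0.547) = +0.225 V, with n = 2 electrons transferred.
The balanced reaction is 2 Fe³⁺(aq) + 2 I⁻(aq) → 2 Fe²⁺(aq) + I2(s), so Q = [Fe²⁺(aq)]^2 / ([Fe³⁺(aq)]^2·[I⁻(aq)]^2) = 0.41 and log Q = −0.387.
By the Nernst equation, E = +0.225 − (0.0592/2)·(−0.387) = +0.24 V.

+0.24 V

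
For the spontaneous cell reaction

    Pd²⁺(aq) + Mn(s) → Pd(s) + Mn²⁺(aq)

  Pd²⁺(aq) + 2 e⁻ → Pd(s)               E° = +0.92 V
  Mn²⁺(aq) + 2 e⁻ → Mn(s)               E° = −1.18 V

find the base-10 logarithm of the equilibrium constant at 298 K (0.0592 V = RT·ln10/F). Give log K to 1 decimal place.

log K = 70.9

The Pd²⁺/Pd couple is reduced (cathode); E°cell = +0.92 − (−1.18) = +2.10 V with n = 2.
At equilibrium E = 0, so log K = nE°cell / 0.0592 = (2)(+2.10) / 0.0592 = 70.9.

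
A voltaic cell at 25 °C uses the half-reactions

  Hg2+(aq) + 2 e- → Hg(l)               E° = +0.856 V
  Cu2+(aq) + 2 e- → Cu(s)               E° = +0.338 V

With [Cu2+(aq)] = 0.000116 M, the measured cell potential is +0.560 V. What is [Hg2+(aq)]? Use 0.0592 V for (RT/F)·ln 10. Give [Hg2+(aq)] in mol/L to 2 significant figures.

Hg²⁺/Hg is the cathode (higher E°); E°cell = +0.856 − (+0.338) = +0.518 V with n = 2.
Since E = E° − (0.0592/n)·log Q, log Q = n(E° − E)/0.0592 = −1.419.
Balancing electrons gives Hg2+(aq) + Cu(s) → Hg(l) + Cu2+(aq); thus Q = [Cu2+(aq)] / [Hg2+(aq)].
Isolating [Hg2+(aq)] in Q = 10^{−1.419} yields log [Hg2+(aq)] = −2.517, i.e. 0.0030 M.

0.0030 M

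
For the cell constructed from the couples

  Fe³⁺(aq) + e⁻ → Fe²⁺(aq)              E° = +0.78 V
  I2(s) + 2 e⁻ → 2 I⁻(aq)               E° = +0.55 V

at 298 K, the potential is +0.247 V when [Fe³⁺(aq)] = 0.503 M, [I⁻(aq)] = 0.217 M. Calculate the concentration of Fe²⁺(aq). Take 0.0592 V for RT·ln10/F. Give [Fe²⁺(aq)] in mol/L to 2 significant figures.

With Fe³⁺/Fe²⁺ at the cathode and I₂/I⁻ at the anode, E°cell = +0.78 − (+0.55) = +0.23 V (n = 2).
Rearranging E = E° − (0.0592/n)·log Q gives log Q = 2(+0.23 − (+0.247))/0.0592 = −0.574.
For 2 Fe³⁺(aq) + 2 I⁻(aq) → 2 Fe²⁺(aq) + I2(s), the reaction quotient is Q = [Fe²⁺(aq)]^2 / ([Fe³⁺(aq)]^2·[I⁻(aq)]^2).
Substituting the known concentrations and solving, log [Fe²⁺(aq)] = −1.249 and [Fe²⁺(aq)] = 0.056 M.

0.056 M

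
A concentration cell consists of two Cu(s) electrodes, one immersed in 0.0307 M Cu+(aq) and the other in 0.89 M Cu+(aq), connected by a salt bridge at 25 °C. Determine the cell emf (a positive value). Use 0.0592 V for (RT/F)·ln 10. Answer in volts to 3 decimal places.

0.087 V

For a concentration cell E°cell = 0, since both electrodes use the same couple.
The compartment with the higher Cu+(aq) concentration (0.89 M) acts as the cathode; ions are reduced there and produced at the dilute (0.0307 M) anode.
With n = 1, Ecell = −(0.0592/1)·log([dilute]/[conc]) = −(0.0592/1)·log(0.0307/0.89) = +0.087 V.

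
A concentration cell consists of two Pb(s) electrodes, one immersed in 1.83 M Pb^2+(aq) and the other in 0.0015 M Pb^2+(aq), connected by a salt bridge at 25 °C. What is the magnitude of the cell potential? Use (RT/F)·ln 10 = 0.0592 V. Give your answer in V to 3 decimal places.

0.091 V

For a concentration cell E°cell = 0, since both electrodes use the same couple.
The compartment with the higher Pb^2+(aq) concentration (1.83 M) acts as the cathode; ions are reduced there and produced at the dilute (0.0015 M) anode.
With n = 2, Ecell = −(0.0592/2)·log([dilute]/[conc]) = −(0.0592/2)·log(0.0015/1.83) = +0.091 V.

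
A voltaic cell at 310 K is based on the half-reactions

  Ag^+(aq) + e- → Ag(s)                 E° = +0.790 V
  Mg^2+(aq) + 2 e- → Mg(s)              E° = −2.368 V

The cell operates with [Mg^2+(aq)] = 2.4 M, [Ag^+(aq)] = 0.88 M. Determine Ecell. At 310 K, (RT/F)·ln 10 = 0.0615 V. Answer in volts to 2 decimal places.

+3.14 V

The Ag⁺/Ag couple has the more positive E°, so it is the cathode; Mg²⁺/Mg is the anode.
E°cell = E°cat − E°an = +0.790 − (−2.368) = +3.158 V; n = 2.
For the overall reaction 2 Ag^+(aq) + Mg(s) → 2 Ag(s) + Mg^2+(aq), Q = [Mg^2+(aq)] / [Ag^+(aq)]^2 = 3.1, giving log Q = 0.491.
Applying E = E° − (RT ln10/nF)·log Q gives +3.158 − (0.0615/2)(0.491) = +3.14 V.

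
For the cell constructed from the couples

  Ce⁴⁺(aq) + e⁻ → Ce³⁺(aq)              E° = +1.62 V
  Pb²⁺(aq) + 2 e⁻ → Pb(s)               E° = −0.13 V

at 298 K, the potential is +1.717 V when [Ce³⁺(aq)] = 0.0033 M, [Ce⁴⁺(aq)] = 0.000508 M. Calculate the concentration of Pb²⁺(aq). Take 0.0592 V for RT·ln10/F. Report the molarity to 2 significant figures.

Ce⁴⁺/Ce³⁺ is the cathode (higher E°); E°cell = +1.62 − (−0.13) = +1.75 V with n = 2.
From the Nernst equation, log Q = n(E° − E)/0.0592 = 2·(+1.75 − (+1.717))/0.0592 = 1.115.
Balancing electrons gives 2 Ce⁴⁺(aq) + Pb(s) → 2 Ce³⁺(aq) + Pb²⁺(aq); thus Q = ([Ce³⁺(aq)]^2·[Pb²⁺(aq)]) / [Ce⁴⁺(aq)]^2.
Substituting the known concentrations and solving, log [Pb²⁺(aq)] = −0.510 and [Pb²⁺(aq)] = 0.31 M.

0.31 M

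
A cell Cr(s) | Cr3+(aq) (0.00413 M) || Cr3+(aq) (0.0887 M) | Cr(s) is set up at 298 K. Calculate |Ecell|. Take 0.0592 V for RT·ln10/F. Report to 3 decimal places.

For a concentration cell E°cell = 0, since both electrodes use the same couple.
The compartment with the higher Cr3+(aq) concentration (0.0887 M) acts as the cathode; ions are reduced there and produced at the dilute (0.00413 M) anode.
With n = 3, Ecell = −(0.0592/3)·log([dilute]/[conc]) = −(0.0592/3)·log(0.00413/0.0887) = +0.026 V.

0.026 V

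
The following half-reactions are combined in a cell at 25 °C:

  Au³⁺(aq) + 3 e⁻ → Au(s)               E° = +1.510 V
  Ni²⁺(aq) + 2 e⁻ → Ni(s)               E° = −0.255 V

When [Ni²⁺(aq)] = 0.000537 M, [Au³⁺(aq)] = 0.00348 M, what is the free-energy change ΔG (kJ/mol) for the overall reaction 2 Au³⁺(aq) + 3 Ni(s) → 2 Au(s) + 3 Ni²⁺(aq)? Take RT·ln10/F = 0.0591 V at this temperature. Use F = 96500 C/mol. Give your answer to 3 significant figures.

E°cell = +1.510 − (−0.255) = +1.765 V; the balanced reaction transfers n = 6 electrons.
Q = [Ni²⁺(aq)]^3 / [Au³⁺(aq)]^2 = 1.28×10^−5, so log Q = −4.893 and E = +1.765 − (0.0591/6)(−4.893) = +1.8132 V.
Then ΔG = −nFE = −6 × 96500 × +1.8132 J/mol = −1050 kJ/mol.

−1050 kJ/mol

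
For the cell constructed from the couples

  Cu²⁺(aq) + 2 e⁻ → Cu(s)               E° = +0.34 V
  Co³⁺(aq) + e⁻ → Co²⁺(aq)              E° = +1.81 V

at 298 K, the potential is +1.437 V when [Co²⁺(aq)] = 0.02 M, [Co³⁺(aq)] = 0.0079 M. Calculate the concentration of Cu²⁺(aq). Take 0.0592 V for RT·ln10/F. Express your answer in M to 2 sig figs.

2.0 M

Co³⁺/Co²⁺ is the cathode (higher E°); E°cell = +1.81 − (+0.34) = +1.47 V with n = 2.
From the Nernst equation, log Q = n(E° − E)/0.0592 = 2·(+1.47 − (+1.437))/0.0592 = 1.115.
For 2 Co³⁺(aq) + Cu(s) → 2 Co²⁺(aq) + Cu²⁺(aq), the reaction quotient is Q = ([Co²⁺(aq)]^2·[Cu²⁺(aq)]) / [Co³⁺(aq)]^2.
Substituting the known concentrations and solving, log [Cu²⁺(aq)] = 0.308 and [Cu²⁺(aq)] = 2.0 M.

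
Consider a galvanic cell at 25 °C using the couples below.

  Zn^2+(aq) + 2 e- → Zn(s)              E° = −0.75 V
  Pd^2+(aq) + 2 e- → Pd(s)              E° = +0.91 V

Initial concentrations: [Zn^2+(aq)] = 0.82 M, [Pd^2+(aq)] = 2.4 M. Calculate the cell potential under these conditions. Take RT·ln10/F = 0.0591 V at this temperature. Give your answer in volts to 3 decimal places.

Since E°(Pd²⁺/Pd) > E°(Zn²⁺/Zn), Pd²⁺/Pd serves as the cathode.
E°cell = +0.91 − (−0.75) = +1.66 V, with n = 2 electrons transferred.
The balanced reaction is Pd^2+(aq) + Zn(s) → Pd(s) + Zn^2+(aq), so Q = [Zn^2+(aq)] / [Pd^2+(aq)] = 0.342 and log Q = −0.466.
E = E° − (0.0591/n)·log Q = +1.66 − (0.0591/2)(−0.466) = +1.674 V.

+1.674 V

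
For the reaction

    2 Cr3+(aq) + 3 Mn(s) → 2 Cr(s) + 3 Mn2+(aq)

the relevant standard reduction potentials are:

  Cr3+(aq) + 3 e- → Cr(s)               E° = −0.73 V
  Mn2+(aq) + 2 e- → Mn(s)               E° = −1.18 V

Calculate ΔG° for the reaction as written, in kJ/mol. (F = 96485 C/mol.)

In the reaction as written Cr3+(aq) is reduced, so the Cr³⁺/Cr couple is the cathode and Mn²⁺/Mn is the anode.
E°cell = −0.73 − (−1.18) = +0.45 V; balancing electrons gives n = 6.
ΔG° = −nFE°cell = −(6)(96485)(+0.45) J/mol = −261 kJ/mol.

−261 kJ/mol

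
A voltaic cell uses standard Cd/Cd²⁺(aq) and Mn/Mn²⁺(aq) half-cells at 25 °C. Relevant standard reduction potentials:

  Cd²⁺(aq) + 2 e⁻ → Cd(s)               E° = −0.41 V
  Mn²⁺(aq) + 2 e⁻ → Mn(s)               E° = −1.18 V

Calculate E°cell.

+0.77 V

The Cd²⁺/Cd couple has the higher E°, so Cd ion is reduced (cathode) and Mn is oxidized (anode).
E°cell = E°(cathode) − E°(anode) = −0.41 − (−1.18) = +0.77 V.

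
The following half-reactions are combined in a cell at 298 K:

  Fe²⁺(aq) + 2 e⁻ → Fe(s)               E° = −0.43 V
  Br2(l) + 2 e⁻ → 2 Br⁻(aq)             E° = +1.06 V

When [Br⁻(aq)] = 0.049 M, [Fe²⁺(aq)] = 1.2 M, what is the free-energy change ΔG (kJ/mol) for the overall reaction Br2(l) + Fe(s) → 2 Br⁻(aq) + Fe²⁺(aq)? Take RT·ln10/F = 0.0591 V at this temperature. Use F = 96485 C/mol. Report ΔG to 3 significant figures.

E°cell = +1.06 − (−0.43) = +1.49 V; the balanced reaction transfers n = 2 electrons.
Here Q = [Br⁻(aq)]^2·[Fe²⁺(aq)] = 0.00288 (log Q = −2.540), giving E = +1.49 − (0.0591/2)·(−2.540) = +1.5651 V.
Finally ΔG = −nFE = −(2)(96485 C/mol)(+1.5651 V) = −302 kJ/mol.

−302 kJ/mol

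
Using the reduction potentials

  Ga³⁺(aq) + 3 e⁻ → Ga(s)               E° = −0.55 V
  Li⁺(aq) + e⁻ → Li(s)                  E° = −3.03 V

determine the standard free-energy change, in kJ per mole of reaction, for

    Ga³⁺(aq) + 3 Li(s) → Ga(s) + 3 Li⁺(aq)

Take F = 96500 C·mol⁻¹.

In the reaction as written Ga³⁺(aq) is reduced, so the Ga³⁺/Ga couple is the cathode and Li⁺/Li is the anode.
E°cell = −0.55 − (−3.03) = +2.48 V; balancing electrons gives n = 3.
ΔG° = −nFE°cell = −(3)(96500)(+2.48) J/mol = −718 kJ/mol.

−718 kJ/mol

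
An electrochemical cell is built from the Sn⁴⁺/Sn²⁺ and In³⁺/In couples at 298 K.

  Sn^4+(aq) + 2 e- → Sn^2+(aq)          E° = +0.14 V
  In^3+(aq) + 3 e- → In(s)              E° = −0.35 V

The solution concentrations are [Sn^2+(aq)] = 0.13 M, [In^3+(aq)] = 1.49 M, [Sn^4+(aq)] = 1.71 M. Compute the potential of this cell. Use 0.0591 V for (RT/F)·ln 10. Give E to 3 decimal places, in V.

The Sn⁴⁺/Sn²⁺ couple has the more positive E°, so it is the cathode; In³⁺/In is the anode.
The standard potential is +0.14 − (−0.35) = +0.49 V and the balanced reaction transfers n = 6 electrons.
The balanced reaction is 3 Sn^4+(aq) + 2 In(s) → 3 Sn^2+(aq) + 2 In^3+(aq), so Q = ([Sn^2+(aq)]^3·[In^3+(aq)]^2) / [Sn^4+(aq)]^3 = 0.000975 and log Q = −3.011.
E = E° − (0.0591/n)·log Q = +0.49 − (0.0591/6)(−3.011) = +0.520 V.

+0.520 V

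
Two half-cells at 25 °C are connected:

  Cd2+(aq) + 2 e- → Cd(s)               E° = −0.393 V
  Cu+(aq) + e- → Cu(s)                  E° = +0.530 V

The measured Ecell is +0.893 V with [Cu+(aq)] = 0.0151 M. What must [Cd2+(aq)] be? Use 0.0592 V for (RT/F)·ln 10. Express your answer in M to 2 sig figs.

The Cu⁺/Cu couple has the larger reduction potential, so it is the cathode: E°cell = +0.530 − (−0.393) = +0.923 V and n = 2.
From the Nernst equation, log Q = n(E° − E)/0.0592 = 2·(+0.923 − (+0.893))/0.0592 = 1.014.
Balancing electrons gives 2 Cu+(aq) + Cd(s) → 2 Cu(s) + Cd2+(aq); thus Q = [Cd2+(aq)] / [Cu+(aq)]^2.
Isolating [Cd2+(aq)] in Q = 10^{1.014} yields log [Cd2+(aq)] = −2.628, i.e. 0.0024 M.

0.0024 M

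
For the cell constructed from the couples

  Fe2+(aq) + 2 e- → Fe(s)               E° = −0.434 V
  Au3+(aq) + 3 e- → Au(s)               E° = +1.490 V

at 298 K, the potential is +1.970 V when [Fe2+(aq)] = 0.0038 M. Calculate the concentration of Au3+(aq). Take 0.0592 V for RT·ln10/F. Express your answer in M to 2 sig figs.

The Au³⁺/Au couple has the larger reduction potential, so it is the cathode: E°cell = +1.490 − (−0.434) = +1.924 V and n = 6.
Since E = E° − (0.0592/n)·log Q, log Q = n(E° − E)/0.0592 = −4.662.
Balancing electrons gives 2 Au3+(aq) + 3 Fe(s) → 2 Au(s) + 3 Fe2+(aq); thus Q = [Fe2+(aq)]^3 / [Au3+(aq)]^2.
Solving for the unknown gives log [Au3+(aq)] = −1.299, so [Au3+(aq)] ≈ 0.050 M.

0.050 M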